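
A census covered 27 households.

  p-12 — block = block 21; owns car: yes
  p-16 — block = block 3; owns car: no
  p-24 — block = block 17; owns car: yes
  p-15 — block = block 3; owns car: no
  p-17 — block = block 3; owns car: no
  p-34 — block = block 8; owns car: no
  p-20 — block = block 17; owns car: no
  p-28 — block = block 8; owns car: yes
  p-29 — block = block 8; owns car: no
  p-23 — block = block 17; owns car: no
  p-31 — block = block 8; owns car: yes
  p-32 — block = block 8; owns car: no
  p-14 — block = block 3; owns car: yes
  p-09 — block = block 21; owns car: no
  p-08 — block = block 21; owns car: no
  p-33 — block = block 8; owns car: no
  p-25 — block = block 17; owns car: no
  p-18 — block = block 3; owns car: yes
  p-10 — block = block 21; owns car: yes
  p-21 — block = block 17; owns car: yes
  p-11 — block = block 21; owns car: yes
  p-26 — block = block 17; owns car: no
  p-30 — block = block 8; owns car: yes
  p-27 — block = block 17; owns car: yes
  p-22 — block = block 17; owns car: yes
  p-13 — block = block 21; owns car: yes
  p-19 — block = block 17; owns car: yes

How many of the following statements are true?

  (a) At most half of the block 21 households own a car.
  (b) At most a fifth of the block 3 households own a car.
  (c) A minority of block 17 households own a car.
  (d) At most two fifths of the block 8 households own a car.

0

(a) block 21: |A| = 6, |A ∩ B| = 4; needs |A ∩ B| ≤ |A ∖ B| — false.
(b) block 3: |A| = 5, |A ∩ B| = 2; needs |A ∩ B| / |A| ≤ 1/5 — false.
(c) block 17: |A| = 9, |A ∩ B| = 5; needs |A ∩ B| < |A ∖ B| — false.
(d) block 8: |A| = 7, |A ∩ B| = 3; needs |A ∩ B| / |A| ≤ 2/5 — false.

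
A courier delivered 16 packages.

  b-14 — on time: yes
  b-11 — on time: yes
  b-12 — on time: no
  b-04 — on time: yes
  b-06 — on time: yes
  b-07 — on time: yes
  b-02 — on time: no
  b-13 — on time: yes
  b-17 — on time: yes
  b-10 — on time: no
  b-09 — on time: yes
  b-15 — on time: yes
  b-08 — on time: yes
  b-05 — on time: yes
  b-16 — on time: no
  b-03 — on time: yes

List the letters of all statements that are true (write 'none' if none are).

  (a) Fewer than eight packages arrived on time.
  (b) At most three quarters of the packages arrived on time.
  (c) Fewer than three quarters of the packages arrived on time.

(b)

|A| = 16, |A ∩ B| = 12, |A ∖ B| = 4.
(a) |A ∩ B| < 8: fails.
(b) |A ∩ B| / |A| ≤ 3/4: holds.
(c) |A ∩ B| / |A| < 3/4: fails.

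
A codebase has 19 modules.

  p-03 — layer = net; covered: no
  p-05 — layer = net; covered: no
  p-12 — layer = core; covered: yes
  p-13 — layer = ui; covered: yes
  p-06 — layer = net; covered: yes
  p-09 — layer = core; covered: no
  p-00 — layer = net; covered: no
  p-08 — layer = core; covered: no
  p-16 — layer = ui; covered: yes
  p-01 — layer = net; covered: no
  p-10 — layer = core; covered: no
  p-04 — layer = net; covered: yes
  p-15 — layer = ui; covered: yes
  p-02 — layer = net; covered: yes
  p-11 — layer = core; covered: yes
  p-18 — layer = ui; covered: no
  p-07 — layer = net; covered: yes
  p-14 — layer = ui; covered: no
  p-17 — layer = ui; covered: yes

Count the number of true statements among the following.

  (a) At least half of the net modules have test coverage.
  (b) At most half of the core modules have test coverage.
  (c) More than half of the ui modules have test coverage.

3

(a) net: |A| = 8, |A ∩ B| = 4; needs |A ∩ B| ≥ |A ∖ B| — true.
(b) core: |A| = 5, |A ∩ B| = 2; needs |A ∩ B| ≤ |A ∖ B| — true.
(c) ui: |A| = 6, |A ∩ B| = 4; needs |A ∩ B| > |A ∖ B| — true.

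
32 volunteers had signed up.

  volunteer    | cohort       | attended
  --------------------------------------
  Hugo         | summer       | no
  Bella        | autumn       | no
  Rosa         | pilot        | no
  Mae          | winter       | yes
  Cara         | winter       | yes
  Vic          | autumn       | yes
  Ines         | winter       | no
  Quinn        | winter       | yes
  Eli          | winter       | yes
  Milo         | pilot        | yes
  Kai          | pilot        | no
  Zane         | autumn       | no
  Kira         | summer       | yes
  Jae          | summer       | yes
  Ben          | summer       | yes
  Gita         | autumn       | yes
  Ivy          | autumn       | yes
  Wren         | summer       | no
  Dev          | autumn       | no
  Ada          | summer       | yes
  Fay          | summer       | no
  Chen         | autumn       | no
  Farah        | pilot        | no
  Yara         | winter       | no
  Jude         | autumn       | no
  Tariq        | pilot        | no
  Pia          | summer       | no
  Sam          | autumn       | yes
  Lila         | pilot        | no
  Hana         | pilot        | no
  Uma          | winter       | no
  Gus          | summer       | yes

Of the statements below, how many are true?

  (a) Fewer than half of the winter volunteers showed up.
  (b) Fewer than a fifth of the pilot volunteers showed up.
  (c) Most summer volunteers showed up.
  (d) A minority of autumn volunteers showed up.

(a) winter: |A| = 7, |A ∩ B| = 4; needs |A ∩ B| < |A ∖ B| — false.
(b) pilot: |A| = 7, |A ∩ B| = 1; needs |A ∩ B| / |A| < 1/5 — true.
(c) summer: |A| = 9, |A ∩ B| = 5; needs |A ∩ B| > |A ∖ B| — true.
(d) autumn: |A| = 9, |A ∩ B| = 4; needs |A ∩ B| < |A ∖ B| — true.

3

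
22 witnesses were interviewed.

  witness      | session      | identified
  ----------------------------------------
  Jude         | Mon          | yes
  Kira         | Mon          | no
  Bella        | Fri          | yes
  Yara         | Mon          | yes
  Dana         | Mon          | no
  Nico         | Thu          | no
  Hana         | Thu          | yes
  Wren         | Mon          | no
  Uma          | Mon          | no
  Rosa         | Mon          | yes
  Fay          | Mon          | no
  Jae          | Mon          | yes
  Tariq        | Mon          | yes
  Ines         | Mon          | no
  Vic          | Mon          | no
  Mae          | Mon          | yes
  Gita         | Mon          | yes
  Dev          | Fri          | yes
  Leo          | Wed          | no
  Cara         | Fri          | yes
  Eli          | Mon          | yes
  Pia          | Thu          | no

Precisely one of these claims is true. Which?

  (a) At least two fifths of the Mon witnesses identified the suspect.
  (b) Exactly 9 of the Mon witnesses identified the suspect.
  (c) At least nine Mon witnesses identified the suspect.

|A| = 15, |A ∩ B| = 8, |A ∖ B| = 7.
(a) requires |A ∩ B| / |A| ≥ 2/5: true.
(b) requires |A ∩ B| = 9: false.
(c) requires |A ∩ B| ≥ 9: false.

(a)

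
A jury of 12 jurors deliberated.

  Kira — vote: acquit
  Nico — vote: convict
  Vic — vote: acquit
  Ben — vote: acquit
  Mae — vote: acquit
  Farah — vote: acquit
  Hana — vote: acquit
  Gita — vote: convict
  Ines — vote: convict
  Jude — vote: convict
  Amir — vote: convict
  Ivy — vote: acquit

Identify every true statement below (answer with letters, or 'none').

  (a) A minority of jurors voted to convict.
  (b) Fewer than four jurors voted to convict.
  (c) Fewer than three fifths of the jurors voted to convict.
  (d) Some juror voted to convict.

|A| = 12, |A ∩ B| = 5, |A ∖ B| = 7.
(a) |A ∩ B| < |A ∖ B|: holds.
(b) |A ∩ B| < 4: fails.
(c) |A ∩ B| / |A| < 3/5: holds.
(d) A ∩ B ≠ ∅ (|A ∩ B| ≥ 1): holds.

(a), (c), (d)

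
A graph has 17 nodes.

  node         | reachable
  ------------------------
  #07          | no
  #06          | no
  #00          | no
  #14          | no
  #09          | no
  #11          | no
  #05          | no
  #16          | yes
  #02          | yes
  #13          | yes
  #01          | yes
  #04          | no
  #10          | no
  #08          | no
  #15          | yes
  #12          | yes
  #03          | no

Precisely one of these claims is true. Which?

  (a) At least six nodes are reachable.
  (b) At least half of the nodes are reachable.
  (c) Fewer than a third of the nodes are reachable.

|A| = 17, |A ∩ B| = 6, |A ∖ B| = 11.
(a) requires |A ∩ B| ≥ 6: true.
(b) requires |A ∩ B| ≥ |A ∖ B|: false.
(c) requires |A ∩ B| / |A| < 1/3: false.

(a)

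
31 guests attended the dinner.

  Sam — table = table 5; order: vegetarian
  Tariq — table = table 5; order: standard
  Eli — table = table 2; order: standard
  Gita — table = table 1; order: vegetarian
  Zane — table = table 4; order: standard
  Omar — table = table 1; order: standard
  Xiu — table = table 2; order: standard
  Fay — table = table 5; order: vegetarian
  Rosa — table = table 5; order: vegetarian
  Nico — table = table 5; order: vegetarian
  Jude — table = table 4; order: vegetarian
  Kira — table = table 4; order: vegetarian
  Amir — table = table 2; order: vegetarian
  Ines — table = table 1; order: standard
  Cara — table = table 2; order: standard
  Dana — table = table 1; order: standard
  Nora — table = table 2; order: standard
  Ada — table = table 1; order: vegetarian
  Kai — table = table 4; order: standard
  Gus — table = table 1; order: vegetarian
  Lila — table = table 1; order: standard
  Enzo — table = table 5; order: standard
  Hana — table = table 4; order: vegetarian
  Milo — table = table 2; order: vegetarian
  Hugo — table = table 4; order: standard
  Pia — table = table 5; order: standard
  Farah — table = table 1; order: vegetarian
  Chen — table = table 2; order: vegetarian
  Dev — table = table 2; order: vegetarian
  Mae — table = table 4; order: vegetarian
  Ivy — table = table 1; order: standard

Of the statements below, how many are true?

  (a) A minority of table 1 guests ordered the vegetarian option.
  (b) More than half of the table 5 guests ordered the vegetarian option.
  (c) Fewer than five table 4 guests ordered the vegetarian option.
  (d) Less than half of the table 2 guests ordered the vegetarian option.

3

(a) table 1: |A| = 9, |A ∩ B| = 4; needs |A ∩ B| < |A ∖ B| — true.
(b) table 5: |A| = 7, |A ∩ B| = 4; needs |A ∩ B| > |A ∖ B| — true.
(c) table 4: |A| = 7, |A ∩ B| = 4; needs |A ∩ B| < 5 — true.
(d) table 2: |A| = 8, |A ∩ B| = 4; needs |A ∩ B| < |A ∖ B| — false.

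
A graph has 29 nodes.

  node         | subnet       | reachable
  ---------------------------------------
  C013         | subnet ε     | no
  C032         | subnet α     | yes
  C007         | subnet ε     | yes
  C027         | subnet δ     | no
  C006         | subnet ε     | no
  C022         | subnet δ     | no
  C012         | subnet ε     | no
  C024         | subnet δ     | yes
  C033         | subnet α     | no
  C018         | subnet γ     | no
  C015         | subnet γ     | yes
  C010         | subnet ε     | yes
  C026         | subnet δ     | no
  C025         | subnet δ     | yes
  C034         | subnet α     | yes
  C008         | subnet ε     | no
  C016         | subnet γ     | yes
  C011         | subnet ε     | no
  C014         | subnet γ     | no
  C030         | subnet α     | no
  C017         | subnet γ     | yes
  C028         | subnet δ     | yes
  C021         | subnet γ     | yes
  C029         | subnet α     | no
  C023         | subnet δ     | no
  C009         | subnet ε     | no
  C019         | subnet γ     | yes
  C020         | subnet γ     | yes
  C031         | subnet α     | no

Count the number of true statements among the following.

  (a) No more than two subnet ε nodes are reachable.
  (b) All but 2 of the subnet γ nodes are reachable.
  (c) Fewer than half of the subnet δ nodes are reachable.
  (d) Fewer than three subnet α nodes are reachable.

4

(a) subnet ε: |A| = 8, |A ∩ B| = 2; needs |A ∩ B| ≤ 2 — true.
(b) subnet γ: |A| = 8, |A ∩ B| = 6; needs |A ∖ B| = 2 — true.
(c) subnet δ: |A| = 7, |A ∩ B| = 3; needs |A ∩ B| < |A ∖ B| — true.
(d) subnet α: |A| = 6, |A ∩ B| = 2; needs |A ∩ B| < 3 — true.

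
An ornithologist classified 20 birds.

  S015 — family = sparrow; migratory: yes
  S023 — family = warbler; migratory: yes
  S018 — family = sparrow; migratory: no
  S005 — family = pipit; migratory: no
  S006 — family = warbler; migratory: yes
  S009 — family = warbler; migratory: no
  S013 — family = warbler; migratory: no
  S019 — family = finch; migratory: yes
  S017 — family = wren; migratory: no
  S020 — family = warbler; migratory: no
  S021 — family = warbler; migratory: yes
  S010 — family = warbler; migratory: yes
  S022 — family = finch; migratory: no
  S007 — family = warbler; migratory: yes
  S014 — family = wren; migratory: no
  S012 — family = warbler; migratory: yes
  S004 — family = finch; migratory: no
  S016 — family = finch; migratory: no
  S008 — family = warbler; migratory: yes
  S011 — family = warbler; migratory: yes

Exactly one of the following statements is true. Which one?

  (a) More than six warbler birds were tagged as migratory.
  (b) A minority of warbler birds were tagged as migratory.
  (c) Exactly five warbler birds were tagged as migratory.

|A| = 11, |A ∩ B| = 8, |A ∖ B| = 3.
(a) requires |A ∩ B| > 6: true.
(b) requires |A ∩ B| < |A ∖ B|: false.
(c) requires |A ∩ B| = 5: false.

(a)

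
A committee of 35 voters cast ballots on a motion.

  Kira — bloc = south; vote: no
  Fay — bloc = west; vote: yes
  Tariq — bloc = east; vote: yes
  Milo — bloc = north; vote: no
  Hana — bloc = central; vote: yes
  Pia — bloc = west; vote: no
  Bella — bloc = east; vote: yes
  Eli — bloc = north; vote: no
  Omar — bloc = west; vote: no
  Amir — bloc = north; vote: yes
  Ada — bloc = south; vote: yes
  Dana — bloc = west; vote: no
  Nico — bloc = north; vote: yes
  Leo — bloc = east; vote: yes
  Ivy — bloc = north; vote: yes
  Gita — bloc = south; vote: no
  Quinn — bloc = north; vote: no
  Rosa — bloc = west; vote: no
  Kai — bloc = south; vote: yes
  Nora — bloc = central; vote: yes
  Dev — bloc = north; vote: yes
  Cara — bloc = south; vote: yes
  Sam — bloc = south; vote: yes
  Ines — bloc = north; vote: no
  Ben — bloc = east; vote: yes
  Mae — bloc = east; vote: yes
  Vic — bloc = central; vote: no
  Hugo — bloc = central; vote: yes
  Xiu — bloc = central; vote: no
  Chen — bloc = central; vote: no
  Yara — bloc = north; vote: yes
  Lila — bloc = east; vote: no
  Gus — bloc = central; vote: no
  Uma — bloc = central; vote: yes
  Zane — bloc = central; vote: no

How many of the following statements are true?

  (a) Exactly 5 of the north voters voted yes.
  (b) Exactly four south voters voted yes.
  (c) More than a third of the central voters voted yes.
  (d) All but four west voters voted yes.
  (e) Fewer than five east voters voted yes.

4

(a) north: |A| = 9, |A ∩ B| = 5; needs |A ∩ B| = 5 — true.
(b) south: |A| = 6, |A ∩ B| = 4; needs |A ∩ B| = 4 — true.
(c) central: |A| = 9, |A ∩ B| = 4; needs |A ∩ B| / |A| > 1/3 — true.
(d) west: |A| = 5, |A ∩ B| = 1; needs |A ∖ B| = 4 — true.
(e) east: |A| = 6, |A ∩ B| = 5; needs |A ∩ B| < 5 — false.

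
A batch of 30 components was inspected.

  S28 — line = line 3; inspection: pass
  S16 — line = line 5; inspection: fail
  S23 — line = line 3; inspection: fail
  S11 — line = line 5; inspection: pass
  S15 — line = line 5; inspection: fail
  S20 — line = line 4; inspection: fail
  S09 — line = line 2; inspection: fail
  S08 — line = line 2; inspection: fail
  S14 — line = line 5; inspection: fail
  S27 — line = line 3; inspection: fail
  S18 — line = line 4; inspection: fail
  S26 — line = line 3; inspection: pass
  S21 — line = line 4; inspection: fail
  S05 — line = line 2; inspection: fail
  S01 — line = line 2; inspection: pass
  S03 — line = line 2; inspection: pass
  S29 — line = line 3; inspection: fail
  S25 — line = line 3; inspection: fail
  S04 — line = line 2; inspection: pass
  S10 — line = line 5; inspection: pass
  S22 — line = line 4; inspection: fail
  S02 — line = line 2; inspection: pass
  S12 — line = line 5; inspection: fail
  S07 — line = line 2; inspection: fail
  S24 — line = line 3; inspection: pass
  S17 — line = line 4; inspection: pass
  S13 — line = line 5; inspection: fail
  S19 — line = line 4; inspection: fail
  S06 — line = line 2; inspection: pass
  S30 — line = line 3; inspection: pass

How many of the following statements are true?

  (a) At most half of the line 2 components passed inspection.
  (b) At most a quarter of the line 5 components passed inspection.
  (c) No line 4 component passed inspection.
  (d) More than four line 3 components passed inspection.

(a) line 2: |A| = 9, |A ∩ B| = 5; needs |A ∩ B| ≤ |A ∖ B| — false.
(b) line 5: |A| = 7, |A ∩ B| = 2; needs |A ∩ B| / |A| ≤ 1/4 — false.
(c) line 4: |A| = 6, |A ∩ B| = 1; needs A ∩ B = ∅ (|A ∩ B| = 0) — false.
(d) line 3: |A| = 8, |A ∩ B| = 4; needs |A ∩ B| > 4 — false.

0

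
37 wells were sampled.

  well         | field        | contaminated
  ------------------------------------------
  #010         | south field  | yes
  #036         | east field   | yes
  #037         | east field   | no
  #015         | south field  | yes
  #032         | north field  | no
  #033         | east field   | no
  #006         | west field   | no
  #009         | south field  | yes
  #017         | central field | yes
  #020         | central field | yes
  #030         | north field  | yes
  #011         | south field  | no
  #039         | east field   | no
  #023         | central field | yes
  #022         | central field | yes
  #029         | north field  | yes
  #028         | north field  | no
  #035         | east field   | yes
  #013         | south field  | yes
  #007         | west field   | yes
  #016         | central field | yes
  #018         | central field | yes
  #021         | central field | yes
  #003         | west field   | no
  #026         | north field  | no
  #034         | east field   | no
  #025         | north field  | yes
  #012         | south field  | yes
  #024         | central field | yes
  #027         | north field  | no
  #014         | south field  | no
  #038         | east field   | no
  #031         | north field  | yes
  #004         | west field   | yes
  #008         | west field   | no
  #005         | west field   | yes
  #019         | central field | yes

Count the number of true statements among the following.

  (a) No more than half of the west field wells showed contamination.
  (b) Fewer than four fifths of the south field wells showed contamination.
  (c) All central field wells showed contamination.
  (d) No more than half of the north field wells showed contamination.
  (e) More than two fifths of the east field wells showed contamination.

(a) west field: |A| = 6, |A ∩ B| = 3; needs |A ∩ B| ≤ |A ∖ B| — true.
(b) south field: |A| = 7, |A ∩ B| = 5; needs |A ∩ B| / |A| < 4/5 — true.
(c) central field: |A| = 9, |A ∩ B| = 9; needs A ⊆ B, i.e. every element of A is in B (|A ∖ B| = 0) — true.
(d) north field: |A| = 8, |A ∩ B| = 4; needs |A ∩ B| ≤ |A ∖ B| — true.
(e) east field: |A| = 7, |A ∩ B| = 2; needs |A ∩ B| / |A| > 2/5 — false.

4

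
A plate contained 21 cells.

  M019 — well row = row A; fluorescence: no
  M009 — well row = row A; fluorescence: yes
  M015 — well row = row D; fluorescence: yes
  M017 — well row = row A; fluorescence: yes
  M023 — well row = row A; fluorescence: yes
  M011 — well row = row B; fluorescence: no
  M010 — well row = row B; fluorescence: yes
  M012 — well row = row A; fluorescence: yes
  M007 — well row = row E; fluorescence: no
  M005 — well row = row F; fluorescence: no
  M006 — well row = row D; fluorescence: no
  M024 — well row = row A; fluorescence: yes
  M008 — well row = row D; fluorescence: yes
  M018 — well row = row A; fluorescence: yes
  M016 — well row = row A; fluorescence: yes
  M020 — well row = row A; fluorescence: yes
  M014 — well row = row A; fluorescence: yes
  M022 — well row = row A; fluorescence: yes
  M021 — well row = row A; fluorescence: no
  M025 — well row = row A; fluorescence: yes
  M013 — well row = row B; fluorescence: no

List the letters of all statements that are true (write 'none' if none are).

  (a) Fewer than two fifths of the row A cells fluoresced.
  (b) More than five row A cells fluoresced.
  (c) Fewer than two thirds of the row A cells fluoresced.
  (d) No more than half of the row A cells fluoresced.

(b)

|A| = 13, |A ∩ B| = 11, |A ∖ B| = 2.
(a) |A ∩ B| / |A| < 2/5: fails.
(b) |A ∩ B| > 5: holds.
(c) |A ∩ B| / |A| < 2/3: fails.
(d) |A ∩ B| ≤ |A ∖ B|: fails.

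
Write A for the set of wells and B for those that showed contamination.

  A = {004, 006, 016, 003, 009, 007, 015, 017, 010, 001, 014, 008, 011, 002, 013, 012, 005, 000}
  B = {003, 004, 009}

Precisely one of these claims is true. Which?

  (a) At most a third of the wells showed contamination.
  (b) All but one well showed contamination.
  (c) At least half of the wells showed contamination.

|A| = 18, |A ∩ B| = 3, |A ∖ B| = 15.
(a) requires |A ∩ B| / |A| ≤ 1/3: true.
(b) requires |A ∖ B| = 1: false.
(c) requires |A ∩ B| ≥ |A ∖ B|: false.

(a)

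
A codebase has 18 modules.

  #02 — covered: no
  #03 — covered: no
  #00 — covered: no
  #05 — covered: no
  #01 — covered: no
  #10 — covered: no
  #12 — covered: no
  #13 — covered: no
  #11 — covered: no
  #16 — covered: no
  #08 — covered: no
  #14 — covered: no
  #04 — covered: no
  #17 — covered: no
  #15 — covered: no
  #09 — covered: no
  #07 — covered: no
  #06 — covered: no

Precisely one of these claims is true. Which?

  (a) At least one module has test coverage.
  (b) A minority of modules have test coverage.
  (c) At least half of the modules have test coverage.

|A| = 18, |A ∩ B| = 0, |A ∖ B| = 18.
(a) requires A ∩ B ≠ ∅ (|A ∩ B| ≥ 1): false.
(b) requires |A ∩ B| < |A ∖ B|: true.
(c) requires |A ∩ B| ≥ |A ∖ B|: false.

(b)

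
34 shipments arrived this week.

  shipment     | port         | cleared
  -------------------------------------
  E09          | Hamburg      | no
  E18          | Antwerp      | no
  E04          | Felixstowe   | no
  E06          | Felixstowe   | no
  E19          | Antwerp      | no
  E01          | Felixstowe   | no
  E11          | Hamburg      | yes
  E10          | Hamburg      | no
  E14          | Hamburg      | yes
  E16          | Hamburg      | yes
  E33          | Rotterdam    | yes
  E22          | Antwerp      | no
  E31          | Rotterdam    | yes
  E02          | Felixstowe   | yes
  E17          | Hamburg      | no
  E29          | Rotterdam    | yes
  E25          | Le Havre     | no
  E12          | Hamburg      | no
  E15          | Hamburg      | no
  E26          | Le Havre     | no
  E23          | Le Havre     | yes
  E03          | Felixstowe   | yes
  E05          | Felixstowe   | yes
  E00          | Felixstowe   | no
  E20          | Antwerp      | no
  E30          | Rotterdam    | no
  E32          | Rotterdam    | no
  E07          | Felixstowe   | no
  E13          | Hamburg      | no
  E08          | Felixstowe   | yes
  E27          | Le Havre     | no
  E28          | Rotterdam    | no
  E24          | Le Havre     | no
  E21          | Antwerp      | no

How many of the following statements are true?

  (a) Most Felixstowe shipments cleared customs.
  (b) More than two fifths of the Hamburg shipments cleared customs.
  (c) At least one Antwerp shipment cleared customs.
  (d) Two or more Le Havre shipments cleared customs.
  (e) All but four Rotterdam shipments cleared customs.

0

(a) Felixstowe: |A| = 9, |A ∩ B| = 4; needs |A ∩ B| > |A ∖ B| — false.
(b) Hamburg: |A| = 9, |A ∩ B| = 3; needs |A ∩ B| / |A| > 2/5 — false.
(c) Antwerp: |A| = 5, |A ∩ B| = 0; needs A ∩ B ≠ ∅ (|A ∩ B| ≥ 1) — false.
(d) Le Havre: |A| = 5, |A ∩ B| = 1; needs |A ∩ B| ≥ 2 — false.
(e) Rotterdam: |A| = 6, |A ∩ B| = 3; needs |A ∖ B| = 4 — false.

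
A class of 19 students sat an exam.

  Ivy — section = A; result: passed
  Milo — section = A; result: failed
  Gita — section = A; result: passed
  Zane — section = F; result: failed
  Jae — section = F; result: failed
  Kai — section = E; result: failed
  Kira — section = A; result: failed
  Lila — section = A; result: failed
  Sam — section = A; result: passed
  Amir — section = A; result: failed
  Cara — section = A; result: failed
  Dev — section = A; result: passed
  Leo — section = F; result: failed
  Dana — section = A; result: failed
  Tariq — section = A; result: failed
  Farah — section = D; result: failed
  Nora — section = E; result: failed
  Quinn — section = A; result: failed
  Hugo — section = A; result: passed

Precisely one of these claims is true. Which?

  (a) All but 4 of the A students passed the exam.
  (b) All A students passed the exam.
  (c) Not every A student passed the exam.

(c)

|A| = 13, |A ∩ B| = 5, |A ∖ B| = 8.
(a) requires |A ∖ B| = 4: false.
(b) requires A ⊆ B, i.e. every element of A is in B (|A ∖ B| = 0): false.
(c) requires A ⊄ B (|A ∖ B| ≥ 1): true.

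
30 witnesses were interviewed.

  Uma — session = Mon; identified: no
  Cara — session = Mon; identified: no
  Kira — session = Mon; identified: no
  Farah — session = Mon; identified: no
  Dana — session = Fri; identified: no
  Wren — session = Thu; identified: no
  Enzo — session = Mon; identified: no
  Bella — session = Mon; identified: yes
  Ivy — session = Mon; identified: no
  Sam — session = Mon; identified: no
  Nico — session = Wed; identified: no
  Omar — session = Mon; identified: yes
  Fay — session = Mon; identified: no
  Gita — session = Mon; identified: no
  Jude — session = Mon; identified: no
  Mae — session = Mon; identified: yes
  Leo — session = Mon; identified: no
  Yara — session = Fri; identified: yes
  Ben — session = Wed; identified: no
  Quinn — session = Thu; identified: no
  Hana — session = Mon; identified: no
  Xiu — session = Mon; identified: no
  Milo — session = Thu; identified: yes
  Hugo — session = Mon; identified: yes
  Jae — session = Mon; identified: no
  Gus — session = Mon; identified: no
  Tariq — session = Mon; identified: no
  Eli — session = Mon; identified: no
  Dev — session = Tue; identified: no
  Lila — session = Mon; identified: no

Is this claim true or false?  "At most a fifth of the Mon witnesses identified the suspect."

The determiner here denotes the relation: |A ∩ B| / |A| ≤ 1/5.
|A| = 22, |A ∩ B| = 4, |A ∖ B| = 18.
|A ∩ B|/|A| = 4/22, so the statement is true.

True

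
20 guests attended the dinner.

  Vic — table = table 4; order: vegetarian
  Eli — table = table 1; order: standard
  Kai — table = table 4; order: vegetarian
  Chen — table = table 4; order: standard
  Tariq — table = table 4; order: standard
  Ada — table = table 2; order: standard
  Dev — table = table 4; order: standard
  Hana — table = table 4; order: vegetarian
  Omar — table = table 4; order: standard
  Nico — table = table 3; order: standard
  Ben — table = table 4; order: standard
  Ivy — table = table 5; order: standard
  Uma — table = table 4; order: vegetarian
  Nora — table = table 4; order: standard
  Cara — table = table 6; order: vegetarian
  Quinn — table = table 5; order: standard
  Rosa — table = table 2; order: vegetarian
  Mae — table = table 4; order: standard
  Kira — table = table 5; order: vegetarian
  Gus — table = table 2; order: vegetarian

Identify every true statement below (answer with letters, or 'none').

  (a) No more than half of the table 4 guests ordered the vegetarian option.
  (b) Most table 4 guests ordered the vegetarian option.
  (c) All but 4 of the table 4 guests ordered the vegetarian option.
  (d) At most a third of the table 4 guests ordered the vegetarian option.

(a)

|A| = 11, |A ∩ B| = 4, |A ∖ B| = 7.
(a) |A ∩ B| ≤ |A ∖ B|: holds.
(b) |A ∩ B| > |A ∖ B|: fails.
(c) |A ∖ B| = 4: fails.
(d) |A ∩ B| / |A| ≤ 1/3: fails.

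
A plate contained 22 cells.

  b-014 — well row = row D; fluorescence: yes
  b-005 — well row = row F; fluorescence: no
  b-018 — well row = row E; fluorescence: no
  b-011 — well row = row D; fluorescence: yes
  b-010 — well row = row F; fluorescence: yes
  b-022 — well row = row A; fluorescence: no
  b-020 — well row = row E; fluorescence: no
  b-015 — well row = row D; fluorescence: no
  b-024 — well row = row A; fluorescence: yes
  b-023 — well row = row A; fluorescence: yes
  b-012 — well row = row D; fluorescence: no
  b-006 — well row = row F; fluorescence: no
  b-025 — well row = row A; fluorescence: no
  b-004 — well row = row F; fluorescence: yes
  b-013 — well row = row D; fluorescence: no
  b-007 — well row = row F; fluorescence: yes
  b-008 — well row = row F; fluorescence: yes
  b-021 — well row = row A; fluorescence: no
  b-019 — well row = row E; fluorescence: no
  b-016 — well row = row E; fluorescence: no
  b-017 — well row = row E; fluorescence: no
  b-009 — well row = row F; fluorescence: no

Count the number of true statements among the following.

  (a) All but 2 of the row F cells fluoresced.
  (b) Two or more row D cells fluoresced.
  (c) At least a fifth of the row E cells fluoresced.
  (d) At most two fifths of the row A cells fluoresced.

(a) row F: |A| = 7, |A ∩ B| = 4; needs |A ∖ B| = 2 — false.
(b) row D: |A| = 5, |A ∩ B| = 2; needs |A ∩ B| ≥ 2 — true.
(c) row E: |A| = 5, |A ∩ B| = 0; needs |A ∩ B| / |A| ≥ 1/5 — false.
(d) row A: |A| = 5, |A ∩ B| = 2; needs |A ∩ B| / |A| ≤ 2/5 — true.

2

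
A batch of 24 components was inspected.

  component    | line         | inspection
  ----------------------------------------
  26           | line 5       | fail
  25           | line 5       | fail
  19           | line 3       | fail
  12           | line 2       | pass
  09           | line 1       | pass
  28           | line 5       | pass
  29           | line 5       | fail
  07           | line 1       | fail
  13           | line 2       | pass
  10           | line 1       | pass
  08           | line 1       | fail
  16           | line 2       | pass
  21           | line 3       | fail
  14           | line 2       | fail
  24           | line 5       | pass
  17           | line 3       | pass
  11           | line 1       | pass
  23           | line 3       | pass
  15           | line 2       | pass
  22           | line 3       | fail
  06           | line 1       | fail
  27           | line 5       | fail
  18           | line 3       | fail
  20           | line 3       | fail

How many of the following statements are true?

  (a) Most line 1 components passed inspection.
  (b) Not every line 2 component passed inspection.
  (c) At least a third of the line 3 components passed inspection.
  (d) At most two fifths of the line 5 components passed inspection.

(a) line 1: |A| = 6, |A ∩ B| = 3; needs |A ∩ B| > |A ∖ B| — false.
(b) line 2: |A| = 5, |A ∩ B| = 4; needs A ⊄ B (|A ∖ B| ≥ 1) — true.
(c) line 3: |A| = 7, |A ∩ B| = 2; needs |A ∩ B| / |A| ≥ 1/3 — false.
(d) line 5: |A| = 6, |A ∩ B| = 2; needs |A ∩ B| / |A| ≤ 2/5 — true.

2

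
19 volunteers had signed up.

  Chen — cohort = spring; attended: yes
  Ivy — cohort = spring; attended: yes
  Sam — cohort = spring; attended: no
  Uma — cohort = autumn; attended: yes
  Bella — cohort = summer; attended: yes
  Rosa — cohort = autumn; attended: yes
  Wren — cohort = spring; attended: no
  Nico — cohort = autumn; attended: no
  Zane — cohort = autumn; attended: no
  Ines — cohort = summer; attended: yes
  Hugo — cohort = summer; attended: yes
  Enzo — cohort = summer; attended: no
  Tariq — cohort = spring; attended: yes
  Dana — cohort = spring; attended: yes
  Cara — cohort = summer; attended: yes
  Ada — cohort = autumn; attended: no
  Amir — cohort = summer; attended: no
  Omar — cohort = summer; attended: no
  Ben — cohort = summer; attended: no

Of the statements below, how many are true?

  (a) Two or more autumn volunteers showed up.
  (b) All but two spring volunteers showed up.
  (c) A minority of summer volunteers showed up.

2

(a) autumn: |A| = 5, |A ∩ B| = 2; needs |A ∩ B| ≥ 2 — true.
(b) spring: |A| = 6, |A ∩ B| = 4; needs |A ∖ B| = 2 — true.
(c) summer: |A| = 8, |A ∩ B| = 4; needs |A ∩ B| < |A ∖ B| — false.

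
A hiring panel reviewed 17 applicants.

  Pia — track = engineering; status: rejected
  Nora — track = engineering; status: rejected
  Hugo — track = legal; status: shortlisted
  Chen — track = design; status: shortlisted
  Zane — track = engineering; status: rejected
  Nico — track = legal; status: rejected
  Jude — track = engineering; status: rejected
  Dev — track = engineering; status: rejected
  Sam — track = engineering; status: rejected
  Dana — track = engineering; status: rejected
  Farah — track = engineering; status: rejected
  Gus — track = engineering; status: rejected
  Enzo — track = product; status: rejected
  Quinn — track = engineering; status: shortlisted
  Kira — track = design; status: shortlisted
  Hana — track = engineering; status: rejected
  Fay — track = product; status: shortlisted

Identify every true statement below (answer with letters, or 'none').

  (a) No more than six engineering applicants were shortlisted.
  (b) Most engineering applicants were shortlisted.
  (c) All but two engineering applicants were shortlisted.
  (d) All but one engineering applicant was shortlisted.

|A| = 11, |A ∩ B| = 1, |A ∖ B| = 10.
(a) |A ∩ B| ≤ 6: holds.
(b) |A ∩ B| > |A ∖ B|: fails.
(c) |A ∖ B| = 2: fails.
(d) |A ∖ B| = 1: fails.

(a)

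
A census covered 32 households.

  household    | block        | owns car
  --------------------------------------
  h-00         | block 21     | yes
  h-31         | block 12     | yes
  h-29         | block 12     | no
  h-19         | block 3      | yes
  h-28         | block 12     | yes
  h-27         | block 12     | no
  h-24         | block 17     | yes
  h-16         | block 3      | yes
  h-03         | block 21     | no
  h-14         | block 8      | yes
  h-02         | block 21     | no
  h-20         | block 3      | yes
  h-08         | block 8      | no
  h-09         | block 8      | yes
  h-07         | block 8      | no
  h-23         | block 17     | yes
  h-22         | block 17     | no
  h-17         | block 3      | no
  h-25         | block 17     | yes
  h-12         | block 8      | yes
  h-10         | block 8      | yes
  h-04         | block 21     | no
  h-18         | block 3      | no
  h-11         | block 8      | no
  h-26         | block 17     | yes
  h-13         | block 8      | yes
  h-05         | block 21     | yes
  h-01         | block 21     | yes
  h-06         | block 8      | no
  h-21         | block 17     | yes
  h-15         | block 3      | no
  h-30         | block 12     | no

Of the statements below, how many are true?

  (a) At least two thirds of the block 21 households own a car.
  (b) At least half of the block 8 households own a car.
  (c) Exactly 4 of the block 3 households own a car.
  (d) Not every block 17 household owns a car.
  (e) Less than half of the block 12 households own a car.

(a) block 21: |A| = 6, |A ∩ B| = 3; needs |A ∩ B| / |A| ≥ 2/3 — false.
(b) block 8: |A| = 9, |A ∩ B| = 5; needs |A ∩ B| ≥ |A ∖ B| — true.
(c) block 3: |A| = 6, |A ∩ B| = 3; needs |A ∩ B| = 4 — false.
(d) block 17: |A| = 6, |A ∩ B| = 5; needs A ⊄ B (|A ∖ B| ≥ 1) — true.
(e) block 12: |A| = 5, |A ∩ B| = 2; needs |A ∩ B| < |A ∖ B| — true.

3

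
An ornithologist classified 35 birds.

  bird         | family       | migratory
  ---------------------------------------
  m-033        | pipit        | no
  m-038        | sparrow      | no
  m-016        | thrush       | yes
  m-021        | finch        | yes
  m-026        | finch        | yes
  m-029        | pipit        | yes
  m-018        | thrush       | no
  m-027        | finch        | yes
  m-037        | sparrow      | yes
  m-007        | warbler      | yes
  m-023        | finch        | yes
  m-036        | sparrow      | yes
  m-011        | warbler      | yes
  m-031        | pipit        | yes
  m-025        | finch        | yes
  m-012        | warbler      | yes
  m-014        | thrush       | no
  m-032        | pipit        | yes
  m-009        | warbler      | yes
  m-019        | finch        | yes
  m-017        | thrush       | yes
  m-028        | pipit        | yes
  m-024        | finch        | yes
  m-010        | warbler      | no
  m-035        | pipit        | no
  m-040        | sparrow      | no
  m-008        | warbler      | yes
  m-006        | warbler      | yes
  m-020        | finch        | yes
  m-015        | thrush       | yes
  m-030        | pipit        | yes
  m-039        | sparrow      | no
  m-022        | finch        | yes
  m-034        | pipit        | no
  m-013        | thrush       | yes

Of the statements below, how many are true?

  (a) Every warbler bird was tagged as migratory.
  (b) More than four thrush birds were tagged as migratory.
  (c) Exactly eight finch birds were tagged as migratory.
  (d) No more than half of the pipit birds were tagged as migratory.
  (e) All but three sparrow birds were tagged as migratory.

(a) warbler: |A| = 7, |A ∩ B| = 6; needs A ⊆ B, i.e. every element of A is in B (|A ∖ B| = 0) — false.
(b) thrush: |A| = 6, |A ∩ B| = 4; needs |A ∩ B| > 4 — false.
(c) finch: |A| = 9, |A ∩ B| = 9; needs |A ∩ B| = 8 — false.
(d) pipit: |A| = 8, |A ∩ B| = 5; needs |A ∩ B| ≤ |A ∖ B| — false.
(e) sparrow: |A| = 5, |A ∩ B| = 2; needs |A ∖ B| = 3 — true.

1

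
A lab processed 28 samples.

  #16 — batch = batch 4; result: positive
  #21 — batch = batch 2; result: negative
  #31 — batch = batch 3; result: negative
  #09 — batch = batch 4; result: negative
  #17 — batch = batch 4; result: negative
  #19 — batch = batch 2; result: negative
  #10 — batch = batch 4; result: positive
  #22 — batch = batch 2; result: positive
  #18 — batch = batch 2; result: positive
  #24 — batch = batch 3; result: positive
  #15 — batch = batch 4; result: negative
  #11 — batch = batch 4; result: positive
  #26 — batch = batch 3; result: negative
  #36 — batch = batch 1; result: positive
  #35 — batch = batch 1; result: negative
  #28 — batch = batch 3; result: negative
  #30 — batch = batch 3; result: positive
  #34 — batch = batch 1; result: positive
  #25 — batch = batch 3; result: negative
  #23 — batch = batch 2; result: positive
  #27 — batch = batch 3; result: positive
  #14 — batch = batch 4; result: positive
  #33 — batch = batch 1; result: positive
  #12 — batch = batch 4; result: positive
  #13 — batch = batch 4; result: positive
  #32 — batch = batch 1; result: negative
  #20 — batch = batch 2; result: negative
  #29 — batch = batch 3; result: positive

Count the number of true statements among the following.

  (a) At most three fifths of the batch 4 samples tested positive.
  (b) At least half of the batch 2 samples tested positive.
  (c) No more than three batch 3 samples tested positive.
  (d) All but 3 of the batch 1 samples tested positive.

1

(a) batch 4: |A| = 9, |A ∩ B| = 6; needs |A ∩ B| / |A| ≤ 3/5 — false.
(b) batch 2: |A| = 6, |A ∩ B| = 3; needs |A ∩ B| ≥ |A ∖ B| — true.
(c) batch 3: |A| = 8, |A ∩ B| = 4; needs |A ∩ B| ≤ 3 — false.
(d) batch 1: |A| = 5, |A ∩ B| = 3; needs |A ∖ B| = 3 — false.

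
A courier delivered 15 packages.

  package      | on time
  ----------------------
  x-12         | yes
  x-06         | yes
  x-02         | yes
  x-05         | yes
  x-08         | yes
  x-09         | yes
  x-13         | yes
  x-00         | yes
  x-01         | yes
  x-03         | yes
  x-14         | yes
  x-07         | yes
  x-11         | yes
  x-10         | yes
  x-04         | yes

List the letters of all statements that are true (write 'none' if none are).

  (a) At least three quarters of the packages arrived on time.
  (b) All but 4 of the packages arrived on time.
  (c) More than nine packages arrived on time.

(a), (c)

|A| = 15, |A ∩ B| = 15, |A ∖ B| = 0.
(a) |A ∩ B| / |A| ≥ 3/4: holds.
(b) |A ∖ B| = 4: fails.
(c) |A ∩ B| > 9: holds.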